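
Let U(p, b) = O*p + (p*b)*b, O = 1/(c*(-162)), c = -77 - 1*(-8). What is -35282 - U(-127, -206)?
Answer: 59848018147/11178 ≈ 5.3541e+6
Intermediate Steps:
c = -69 (c = -77 + 8 = -69)
O = 1/11178 (O = 1/(-69*(-162)) = -1/69*(-1/162) = 1/11178 ≈ 8.9461e-5)
U(p, b) = p/11178 + p*b² (U(p, b) = p/11178 + (p*b)*b = p/11178 + (b*p)*b = p/11178 + p*b²)
-35282 - U(-127, -206) = -35282 - (-127)*(1/11178 + (-206)²) = -35282 - (-127)*(1/11178 + 42436) = -35282 - (-127)*474349609/11178 = -35282 - 1*(-60242400343/11178) = -35282 + 60242400343/11178 = 59848018147/11178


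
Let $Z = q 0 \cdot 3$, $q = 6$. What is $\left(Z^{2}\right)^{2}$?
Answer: $0$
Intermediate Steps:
$Z = 0$ ($Z = 6 \cdot 0 \cdot 3 = 0 \cdot 3 = 0$)
$\left(Z^{2}\right)^{2} = \left(0^{2}\right)^{2} = 0^{2} = 0$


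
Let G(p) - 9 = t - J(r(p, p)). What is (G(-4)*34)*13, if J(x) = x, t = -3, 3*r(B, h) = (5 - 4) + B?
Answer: 3094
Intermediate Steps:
r(B, h) = 1/3 + B/3 (r(B, h) = ((5 - 4) + B)/3 = (1 + B)/3 = 1/3 + B/3)
G(p) = 17/3 - p/3 (G(p) = 9 + (-3 - (1/3 + p/3)) = 9 + (-3 + (-1/3 - p/3)) = 9 + (-10/3 - p/3) = 17/3 - p/3)
(G(-4)*34)*13 = ((17/3 - 1/3*(-4))*34)*13 = ((17/3 + 4/3)*34)*13 = (7*34)*13 = 238*13 = 3094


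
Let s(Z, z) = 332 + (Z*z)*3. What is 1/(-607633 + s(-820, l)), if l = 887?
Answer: -1/2789321 ≈ -3.5851e-7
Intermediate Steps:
s(Z, z) = 332 + 3*Z*z
1/(-607633 + s(-820, l)) = 1/(-607633 + (332 + 3*(-820)*887)) = 1/(-607633 + (332 - 2182020)) = 1/(-607633 - 2181688) = 1/(-2789321) = -1/2789321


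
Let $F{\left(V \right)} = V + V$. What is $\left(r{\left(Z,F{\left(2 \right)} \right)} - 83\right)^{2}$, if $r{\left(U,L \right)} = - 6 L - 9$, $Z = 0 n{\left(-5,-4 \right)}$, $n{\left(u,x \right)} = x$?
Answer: $13456$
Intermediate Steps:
$F{\left(V \right)} = 2 V$
$Z = 0$ ($Z = 0 \left(-4\right) = 0$)
$r{\left(U,L \right)} = -9 - 6 L$
$\left(r{\left(Z,F{\left(2 \right)} \right)} - 83\right)^{2} = \left(\left(-9 - 6 \cdot 2 \cdot 2\right) - 83\right)^{2} = \left(\left(-9 - 24\right) - 83\right)^{2} = \left(-33 - 83\right)^{2} = \left(-116\right)^{2} = 13456$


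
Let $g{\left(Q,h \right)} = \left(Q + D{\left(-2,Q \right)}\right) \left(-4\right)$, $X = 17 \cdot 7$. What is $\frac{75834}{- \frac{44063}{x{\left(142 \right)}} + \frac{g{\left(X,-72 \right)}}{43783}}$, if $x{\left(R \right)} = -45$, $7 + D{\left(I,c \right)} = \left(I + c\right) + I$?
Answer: $\frac{149410800990}{1929169469} \approx 77.448$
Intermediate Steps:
$D{\left(I,c \right)} = -7 + c + 2 I$ ($D{\left(I,c \right)} = -7 + \left(\left(I + c\right) + I\right) = -7 + \left(c + 2 I\right) = -7 + c + 2 I$)
$X = 119$
$g{\left(Q,h \right)} = 44 - 8 Q$ ($g{\left(Q,h \right)} = \left(Q + \left(-7 + Q + 2 \left(-2\right)\right)\right) \left(-4\right) = \left(Q - \left(11 - Q\right)\right) \left(-4\right) = \left(Q + \left(-11 + Q\right)\right) \left(-4\right) = \left(-11 + 2 Q\right) \left(-4\right) = 44 - 8 Q$)
$\frac{75834}{- \frac{44063}{x{\left(142 \right)}} + \frac{g{\left(X,-72 \right)}}{43783}} = \frac{75834}{- \frac{44063}{-45} + \frac{44 - 952}{43783}} = \frac{75834}{\left(-44063\right) \left(- \frac{1}{45}\right) + \left(44 - 952\right) \frac{1}{43783}} = \frac{75834}{\frac{44063}{45} - \frac{908}{43783}} = \frac{75834}{\frac{1929169469}{1970235}} = 75834 \cdot \frac{1970235}{1929169469} = \frac{149410800990}{1929169469}$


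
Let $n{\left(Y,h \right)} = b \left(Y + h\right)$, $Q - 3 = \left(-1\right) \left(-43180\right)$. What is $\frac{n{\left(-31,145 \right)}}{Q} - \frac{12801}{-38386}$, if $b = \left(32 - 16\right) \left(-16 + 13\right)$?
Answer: $\frac{20161023}{97507214} \approx 0.20676$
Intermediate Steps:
$Q = 43183$ ($Q = 3 - -43180 = 3 + 43180 = 43183$)
$b = -48$ ($b = 16 \left(-3\right) = -48$)
$n{\left(Y,h \right)} = - 48 Y - 48 h$ ($n{\left(Y,h \right)} = - 48 \left(Y + h\right) = - 48 Y - 48 h$)
$\frac{n{\left(-31,145 \right)}}{Q} - \frac{12801}{-38386} = \frac{\left(-48\right) \left(-31\right) - 6960}{43183} - \frac{12801}{-38386} = \left(1488 - 6960\right) \frac{1}{43183} - - \frac{753}{2258} = \left(-5472\right) \frac{1}{43183} + \frac{753}{2258} = - \frac{5472}{43183} + \frac{753}{2258} = \frac{20161023}{97507214}$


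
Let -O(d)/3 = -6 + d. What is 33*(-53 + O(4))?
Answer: -1551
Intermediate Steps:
O(d) = 18 - 3*d (O(d) = -3*(-6 + d) = 18 - 3*d)
33*(-53 + O(4)) = 33*(-53 + (18 - 3*4)) = 33*(-53 + (18 - 12)) = 33*(-53 + 6) = 33*(-47) = -1551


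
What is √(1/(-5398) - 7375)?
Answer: I*√214895734898/5398 ≈ 85.878*I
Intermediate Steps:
√(1/(-5398) - 7375) = √(-1/5398 - 7375) = √(-39810251/5398) = I*√214895734898/5398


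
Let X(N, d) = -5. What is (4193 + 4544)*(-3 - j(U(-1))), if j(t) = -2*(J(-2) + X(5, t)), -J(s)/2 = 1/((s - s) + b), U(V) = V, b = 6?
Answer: -358217/3 ≈ -1.1941e+5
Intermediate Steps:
J(s) = -⅓ (J(s) = -2/((s - s) + 6) = -2/(0 + 6) = -2/6 = -2*⅙ = -⅓)
j(t) = 32/3 (j(t) = -2*(-⅓ - 5) = -2*(-16/3) = 32/3)
(4193 + 4544)*(-3 - j(U(-1))) = (4193 + 4544)*(-3 - 1*32/3) = 8737*(-3 - 32/3) = 8737*(-41/3) = -358217/3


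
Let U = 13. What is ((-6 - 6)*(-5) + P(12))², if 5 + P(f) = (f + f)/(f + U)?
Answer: 1957201/625 ≈ 3131.5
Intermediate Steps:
P(f) = -5 + 2*f/(13 + f) (P(f) = -5 + (f + f)/(f + 13) = -5 + (2*f)/(13 + f) = -5 + 2*f/(13 + f))
((-6 - 6)*(-5) + P(12))² = ((-6 - 6)*(-5) + (-65 - 3*12)/(13 + 12))² = (-12*(-5) + (-65 - 36)/25)² = (60 + (1/25)*(-101))² = (60 - 101/25)² = (1399/25)² = 1957201/625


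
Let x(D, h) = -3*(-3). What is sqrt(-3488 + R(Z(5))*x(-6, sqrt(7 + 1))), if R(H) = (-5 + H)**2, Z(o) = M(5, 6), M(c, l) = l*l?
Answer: sqrt(5161) ≈ 71.840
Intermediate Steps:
M(c, l) = l**2
Z(o) = 36 (Z(o) = 6**2 = 36)
x(D, h) = 9
sqrt(-3488 + R(Z(5))*x(-6, sqrt(7 + 1))) = sqrt(-3488 + (-5 + 36)**2*9) = sqrt(-3488 + 31**2*9) = sqrt(-3488 + 961*9) = sqrt(-3488 + 8649) = sqrt(5161)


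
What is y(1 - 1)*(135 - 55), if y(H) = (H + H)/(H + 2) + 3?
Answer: 240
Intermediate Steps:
y(H) = 3 + 2*H/(2 + H) (y(H) = (2*H)/(2 + H) + 3 = 2*H/(2 + H) + 3 = 3 + 2*H/(2 + H))
y(1 - 1)*(135 - 55) = ((6 + 5*(1 - 1))/(2 + (1 - 1)))*(135 - 55) = ((6 + 5*0)/(2 + 0))*80 = ((6 + 0)/2)*80 = ((1/2)*6)*80 = 3*80 = 240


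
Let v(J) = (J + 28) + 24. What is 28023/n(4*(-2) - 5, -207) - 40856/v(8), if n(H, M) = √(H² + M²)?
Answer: -10214/15 + 28023*√43018/43018 ≈ -545.82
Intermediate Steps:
v(J) = 52 + J (v(J) = (28 + J) + 24 = 52 + J)
28023/n(4*(-2) - 5, -207) - 40856/v(8) = 28023/(√((4*(-2) - 5)² + (-207)²)) - 40856/(52 + 8) = 28023/(√((-8 - 5)² + 42849)) - 40856/60 = 28023/(√((-13)² + 42849)) - 40856*1/60 = 28023/(√(169 + 42849)) - 10214/15 = 28023/(√43018) - 10214/15 = 28023*(√43018/43018) - 10214/15 = 28023*√43018/43018 - 10214/15 = -10214/15 + 28023*√43018/43018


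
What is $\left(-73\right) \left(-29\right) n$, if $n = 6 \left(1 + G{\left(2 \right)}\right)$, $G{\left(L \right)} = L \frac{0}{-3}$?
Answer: $12702$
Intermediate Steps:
$G{\left(L \right)} = 0$ ($G{\left(L \right)} = L 0 \left(- \frac{1}{3}\right) = L 0 = 0$)
$n = 6$ ($n = 6 \left(1 + 0\right) = 6 \cdot 1 = 6$)
$\left(-73\right) \left(-29\right) n = \left(-73\right) \left(-29\right) 6 = 2117 \cdot 6 = 12702$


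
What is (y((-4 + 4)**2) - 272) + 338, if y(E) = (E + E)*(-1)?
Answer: 66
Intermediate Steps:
y(E) = -2*E (y(E) = (2*E)*(-1) = -2*E)
(y((-4 + 4)**2) - 272) + 338 = (-2*(-4 + 4)**2 - 272) + 338 = (-2*0**2 - 272) + 338 = (-2*0 - 272) + 338 = (0 - 272) + 338 = -272 + 338 = 66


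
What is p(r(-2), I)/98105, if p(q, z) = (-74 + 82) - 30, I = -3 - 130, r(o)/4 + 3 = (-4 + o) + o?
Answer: -22/98105 ≈ -0.00022425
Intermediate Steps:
r(o) = -28 + 8*o (r(o) = -12 + 4*((-4 + o) + o) = -12 + 4*(-4 + 2*o) = -12 + (-16 + 8*o) = -28 + 8*o)
I = -133
p(q, z) = -22 (p(q, z) = 8 - 30 = -22)
p(r(-2), I)/98105 = -22/98105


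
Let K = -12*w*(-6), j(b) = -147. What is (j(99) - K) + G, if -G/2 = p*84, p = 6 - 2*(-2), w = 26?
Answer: -3699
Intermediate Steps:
p = 10 (p = 6 + 4 = 10)
K = 1872 (K = -12*26*(-6) = -312*(-6) = 1872)
G = -1680 (G = -20*84 = -2*840 = -1680)
(j(99) - K) + G = (-147 - 1*1872) - 1680 = (-147 - 1872) - 1680 = -2019 - 1680 = -3699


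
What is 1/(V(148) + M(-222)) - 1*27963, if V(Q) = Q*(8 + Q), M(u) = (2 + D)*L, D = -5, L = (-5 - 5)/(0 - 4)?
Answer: -1290800041/46161 ≈ -27963.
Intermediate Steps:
L = 5/2 (L = -10/(-4) = -10*(-1/4) = 5/2 ≈ 2.5000)
M(u) = -15/2 (M(u) = (2 - 5)*(5/2) = -3*5/2 = -15/2)
1/(V(148) + M(-222)) - 1*27963 = 1/(148*(8 + 148) - 15/2) - 1*27963 = 1/(148*156 - 15/2) - 27963 = 1/(23088 - 15/2) - 27963 = 1/(46161/2) - 27963 = 2/46161 - 27963 = -1290800041/46161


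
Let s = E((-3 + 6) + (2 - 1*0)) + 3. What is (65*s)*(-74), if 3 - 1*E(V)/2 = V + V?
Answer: 52910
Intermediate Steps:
E(V) = 6 - 4*V (E(V) = 6 - 2*(V + V) = 6 - 4*V)
s = -11 (s = (6 - 4*((-3 + 6) + (2 - 1*0))) + 3 = (6 - 4*(3 + (2 + 0))) + 3 = (6 - 4*(3 + 2)) + 3 = (6 - 4*5) + 3 = (6 - 20) + 3 = -14 + 3 = -11)
(65*s)*(-74) = (65*(-11))*(-74) = -715*(-74) = 52910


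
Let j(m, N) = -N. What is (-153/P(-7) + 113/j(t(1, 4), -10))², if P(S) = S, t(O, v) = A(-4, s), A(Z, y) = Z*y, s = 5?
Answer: 5387041/4900 ≈ 1099.4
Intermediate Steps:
t(O, v) = -20 (t(O, v) = -4*5 = -20)
(-153/P(-7) + 113/j(t(1, 4), -10))² = (-153/(-7) + 113/((-1*(-10))))² = (-153*(-⅐) + 113/10)² = (153/7 + 113*(⅒))² = (153/7 + 113/10)² = (2321/70)² = 5387041/4900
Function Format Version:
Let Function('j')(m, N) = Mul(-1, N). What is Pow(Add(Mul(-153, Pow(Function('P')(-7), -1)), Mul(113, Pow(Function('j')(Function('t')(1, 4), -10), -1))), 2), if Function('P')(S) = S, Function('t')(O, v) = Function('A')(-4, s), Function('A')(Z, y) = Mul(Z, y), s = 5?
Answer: Rational(5387041, 4900) ≈ 1099.4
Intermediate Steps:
Function('t')(O, v) = -20 (Function('t')(O, v) = Mul(-4, 5) = -20)
Pow(Add(Mul(-153, Pow(Function('P')(-7), -1)), Mul(113, Pow(Function('j')(Function('t')(1, 4), -10), -1))), 2) = Pow(Add(Mul(-153, Pow(-7, -1)), Mul(113, Pow(Mul(-1, -10), -1))), 2) = Pow(Add(Mul(-153, Rational(-1, 7)), Mul(113, Pow(10, -1))), 2) = Pow(Add(Rational(153, 7), Mul(113, Rational(1, 10))), 2) = Pow(Add(Rational(153, 7), Rational(113, 10)), 2) = Pow(Rational(2321, 70), 2) = Rational(5387041, 4900)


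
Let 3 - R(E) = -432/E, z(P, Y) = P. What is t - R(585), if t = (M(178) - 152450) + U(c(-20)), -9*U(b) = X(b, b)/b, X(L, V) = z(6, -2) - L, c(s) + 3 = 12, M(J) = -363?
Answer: -268193311/1755 ≈ -1.5282e+5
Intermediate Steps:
c(s) = 9 (c(s) = -3 + 12 = 9)
R(E) = 3 + 432/E (R(E) = 3 - (-432)/E = 3 + 432/E)
X(L, V) = 6 - L
U(b) = -(6 - b)/(9*b)
t = -4125950/27 (t = (-363 - 152450) + (1/9)*(-6 + 9)/9 = -152813 + (1/9)*(1/9)*3 = -152813 + 1/27 = -4125950/27 ≈ -1.5281e+5)
t - R(585) = -4125950/27 - (3 + 432/585) = -4125950/27 - (3 + 432*(1/585)) = -4125950/27 - (3 + 48/65) = -4125950/27 - 1*243/65 = -4125950/27 - 243/65 = -268193311/1755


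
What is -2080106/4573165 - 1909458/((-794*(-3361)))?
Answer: -7141654044887/6102051803305 ≈ -1.1704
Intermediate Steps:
-2080106/4573165 - 1909458/((-794*(-3361))) = -2080106*1/4573165 - 1909458/2668634 = -2080106/4573165 - 1909458*1/2668634 = -2080106/4573165 - 954729/1334317 = -7141654044887/6102051803305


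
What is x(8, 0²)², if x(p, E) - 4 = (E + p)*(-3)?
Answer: 400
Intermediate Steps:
x(p, E) = 4 - 3*E - 3*p (x(p, E) = 4 + (E + p)*(-3) = 4 + (-3*E - 3*p) = 4 - 3*E - 3*p)
x(8, 0²)² = (4 - 3*0² - 3*8)² = (4 - 3*0 - 24)² = (4 + 0 - 24)² = (-20)² = 400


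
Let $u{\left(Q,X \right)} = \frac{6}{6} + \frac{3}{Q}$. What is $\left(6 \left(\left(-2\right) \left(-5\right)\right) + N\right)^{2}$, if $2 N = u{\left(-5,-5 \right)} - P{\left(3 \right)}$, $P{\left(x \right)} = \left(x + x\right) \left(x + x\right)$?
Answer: $\frac{44521}{25} \approx 1780.8$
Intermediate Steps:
$u{\left(Q,X \right)} = 1 + \frac{3}{Q}$ ($u{\left(Q,X \right)} = 6 \cdot \frac{1}{6} + \frac{3}{Q} = 1 + \frac{3}{Q}$)
$P{\left(x \right)} = 4 x^{2}$ ($P{\left(x \right)} = 2 x 2 x = 4 x^{2}$)
$N = - \frac{89}{5}$ ($N = \frac{\frac{3 - 5}{-5} - 4 \cdot 3^{2}}{2} = \frac{\left(- \frac{1}{5}\right) \left(-2\right) - 4 \cdot 9}{2} = \frac{\frac{2}{5} - 36}{2} = \frac{1}{2} \left(- \frac{178}{5}\right) = - \frac{89}{5} \approx -17.8$)
$\left(6 \left(\left(-2\right) \left(-5\right)\right) + N\right)^{2} = \left(6 \left(\left(-2\right) \left(-5\right)\right) - \frac{89}{5}\right)^{2} = \left(6 \cdot 10 - \frac{89}{5}\right)^{2} = \left(60 - \frac{89}{5}\right)^{2} = \left(\frac{211}{5}\right)^{2} = \frac{44521}{25}$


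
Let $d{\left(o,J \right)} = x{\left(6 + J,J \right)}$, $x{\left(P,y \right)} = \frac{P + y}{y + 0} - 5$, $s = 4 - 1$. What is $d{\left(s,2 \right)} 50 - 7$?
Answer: $-7$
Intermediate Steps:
$s = 3$
$x{\left(P,y \right)} = -5 + \frac{P + y}{y}$ ($x{\left(P,y \right)} = \frac{P + y}{y} - 5 = -5 + \frac{P + y}{y}$)
$d{\left(o,J \right)} = -4 + \frac{6 + J}{J}$
$d{\left(s,2 \right)} 50 - 7 = \left(-3 + \frac{6}{2}\right) 50 - 7 = \left(-3 + 6 \cdot \frac{1}{2}\right) 50 - 7 = \left(-3 + 3\right) 50 - 7 = 0 \cdot 50 - 7 = 0 - 7 = -7$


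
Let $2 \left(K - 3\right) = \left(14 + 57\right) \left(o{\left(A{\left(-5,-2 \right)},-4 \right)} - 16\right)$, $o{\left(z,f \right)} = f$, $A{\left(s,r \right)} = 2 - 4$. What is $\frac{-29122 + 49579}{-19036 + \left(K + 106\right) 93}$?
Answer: $- \frac{20457}{74929} \approx -0.27302$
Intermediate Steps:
$A{\left(s,r \right)} = -2$
$K = -707$ ($K = 3 + \frac{\left(14 + 57\right) \left(-4 - 16\right)}{2} = 3 + \frac{71 \left(-20\right)}{2} = 3 + \frac{1}{2} \left(-1420\right) = 3 - 710 = -707$)
$\frac{-29122 + 49579}{-19036 + \left(K + 106\right) 93} = \frac{-29122 + 49579}{-19036 + \left(-707 + 106\right) 93} = \frac{20457}{-19036 - 55893} = \frac{20457}{-74929} = 20457 \left(- \frac{1}{74929}\right) = - \frac{20457}{74929}$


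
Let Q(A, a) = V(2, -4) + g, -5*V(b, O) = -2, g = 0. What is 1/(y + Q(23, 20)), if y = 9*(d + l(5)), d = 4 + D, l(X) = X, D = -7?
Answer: 5/92 ≈ 0.054348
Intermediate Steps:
V(b, O) = 2/5 (V(b, O) = -1/5*(-2) = 2/5)
d = -3 (d = 4 - 7 = -3)
Q(A, a) = 2/5 (Q(A, a) = 2/5 + 0 = 2/5)
y = 18 (y = 9*(-3 + 5) = 9*2 = 18)
1/(y + Q(23, 20)) = 1/(18 + 2/5) = 1/(92/5) = 5/92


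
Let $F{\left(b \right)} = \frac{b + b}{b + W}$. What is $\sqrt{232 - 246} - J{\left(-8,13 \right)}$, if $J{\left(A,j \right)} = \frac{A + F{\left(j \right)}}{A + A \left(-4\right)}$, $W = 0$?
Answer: $\frac{1}{4} + i \sqrt{14} \approx 0.25 + 3.7417 i$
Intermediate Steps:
$F{\left(b \right)} = 2$ ($F{\left(b \right)} = \frac{b + b}{b + 0} = \frac{2 b}{b} = 2$)
$J{\left(A,j \right)} = - \frac{2 + A}{3 A}$ ($J{\left(A,j \right)} = \frac{A + 2}{A + A \left(-4\right)} = \frac{2 + A}{A - 4 A} = \frac{2 + A}{\left(-3\right) A} = \left(2 + A\right) \left(- \frac{1}{3 A}\right) = - \frac{2 + A}{3 A}$)
$\sqrt{232 - 246} - J{\left(-8,13 \right)} = \sqrt{232 - 246} - \frac{-2 - -8}{3 \left(-8\right)} = \sqrt{-14} - \frac{1}{3} \left(- \frac{1}{8}\right) \left(-2 + 8\right) = i \sqrt{14} - \frac{1}{3} \left(- \frac{1}{8}\right) 6 = i \sqrt{14} - - \frac{1}{4} = i \sqrt{14} + \frac{1}{4} = \frac{1}{4} + i \sqrt{14}$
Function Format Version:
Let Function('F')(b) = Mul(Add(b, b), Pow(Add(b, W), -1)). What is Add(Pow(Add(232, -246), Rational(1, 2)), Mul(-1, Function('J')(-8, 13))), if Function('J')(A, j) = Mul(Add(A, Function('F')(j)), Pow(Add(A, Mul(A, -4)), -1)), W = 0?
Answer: Add(Rational(1, 4), Mul(I, Pow(14, Rational(1, 2)))) ≈ Add(0.25000, Mul(3.7417, I))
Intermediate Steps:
Function('F')(b) = 2 (Function('F')(b) = Mul(Add(b, b), Pow(Add(b, 0), -1)) = Mul(Mul(2, b), Pow(b, -1)) = 2)
Function('J')(A, j) = Mul(Rational(-1, 3), Pow(A, -1), Add(2, A)) (Function('J')(A, j) = Mul(Add(A, 2), Pow(Add(A, Mul(A, -4)), -1)) = Mul(Add(2, A), Pow(Add(A, Mul(-4, A)), -1)) = Mul(Add(2, A), Pow(Mul(-3, A), -1)) = Mul(Add(2, A), Mul(Rational(-1, 3), Pow(A, -1))) = Mul(Rational(-1, 3), Pow(A, -1), Add(2, A)))
Add(Pow(Add(232, -246), Rational(1, 2)), Mul(-1, Function('J')(-8, 13))) = Add(Pow(Add(232, -246), Rational(1, 2)), Mul(-1, Mul(Rational(1, 3), Pow(-8, -1), Add(-2, Mul(-1, -8))))) = Add(Pow(-14, Rational(1, 2)), Mul(-1, Mul(Rational(1, 3), Rational(-1, 8), Add(-2, 8)))) = Add(Mul(I, Pow(14, Rational(1, 2))), Mul(-1, Mul(Rational(1, 3), Rational(-1, 8), 6))) = Add(Mul(I, Pow(14, Rational(1, 2))), Mul(-1, Rational(-1, 4))) = Add(Mul(I, Pow(14, Rational(1, 2))), Rational(1, 4)) = Add(Rational(1, 4), Mul(I, Pow(14, Rational(1, 2))))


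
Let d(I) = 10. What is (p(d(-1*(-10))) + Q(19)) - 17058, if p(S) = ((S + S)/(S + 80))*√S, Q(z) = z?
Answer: -17039 + 2*√10/9 ≈ -17038.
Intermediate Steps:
p(S) = 2*S^(3/2)/(80 + S) (p(S) = ((2*S)/(80 + S))*√S = (2*S/(80 + S))*√S = 2*S^(3/2)/(80 + S))
(p(d(-1*(-10))) + Q(19)) - 17058 = (2*10^(3/2)/(80 + 10) + 19) - 17058 = (2*(10*√10)/90 + 19) - 17058 = (2*(10*√10)*(1/90) + 19) - 17058 = (2*√10/9 + 19) - 17058 = (19 + 2*√10/9) - 17058 = -17039 + 2*√10/9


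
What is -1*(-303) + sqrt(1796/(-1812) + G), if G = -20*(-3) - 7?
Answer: 303 + 2*sqrt(2668170)/453 ≈ 310.21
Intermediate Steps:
G = 53 (G = 60 - 7 = 53)
-1*(-303) + sqrt(1796/(-1812) + G) = -1*(-303) + sqrt(1796/(-1812) + 53) = 303 + sqrt(1796*(-1/1812) + 53) = 303 + sqrt(-449/453 + 53) = 303 + sqrt(23560/453) = 303 + 2*sqrt(2668170)/453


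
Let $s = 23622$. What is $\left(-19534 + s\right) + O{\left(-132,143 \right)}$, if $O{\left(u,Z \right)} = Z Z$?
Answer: $24537$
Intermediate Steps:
$O{\left(u,Z \right)} = Z^{2}$
$\left(-19534 + s\right) + O{\left(-132,143 \right)} = \left(-19534 + 23622\right) + 143^{2} = 4088 + 20449 = 24537$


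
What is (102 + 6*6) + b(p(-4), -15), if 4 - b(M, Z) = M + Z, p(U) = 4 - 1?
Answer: 154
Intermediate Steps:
p(U) = 3
b(M, Z) = 4 - M - Z (b(M, Z) = 4 - (M + Z) = 4 + (-M - Z) = 4 - M - Z)
(102 + 6*6) + b(p(-4), -15) = (102 + 6*6) + (4 - 1*3 - 1*(-15)) = (102 + 36) + (4 - 3 + 15) = 138 + 16 = 154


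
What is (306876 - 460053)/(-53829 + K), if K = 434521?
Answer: -153177/380692 ≈ -0.40236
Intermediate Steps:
(306876 - 460053)/(-53829 + K) = (306876 - 460053)/(-53829 + 434521) = -153177/380692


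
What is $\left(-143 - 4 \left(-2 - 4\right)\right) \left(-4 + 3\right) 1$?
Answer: $119$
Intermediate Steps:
$\left(-143 - 4 \left(-2 - 4\right)\right) \left(-4 + 3\right) 1 = \left(-143 - -24\right) \left(\left(-1\right) 1\right) = \left(-143 + 24\right) \left(-1\right) = \left(-119\right) \left(-1\right) = 119$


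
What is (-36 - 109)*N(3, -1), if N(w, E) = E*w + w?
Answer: 0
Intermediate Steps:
N(w, E) = w + E*w
(-36 - 109)*N(3, -1) = (-36 - 109)*(3*(1 - 1)) = -435*0 = -145*0 = 0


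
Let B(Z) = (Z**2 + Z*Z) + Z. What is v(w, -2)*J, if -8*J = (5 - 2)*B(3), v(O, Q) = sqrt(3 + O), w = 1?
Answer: -63/4 ≈ -15.750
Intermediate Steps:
B(Z) = Z + 2*Z**2 (B(Z) = (Z**2 + Z**2) + Z = 2*Z**2 + Z = Z + 2*Z**2)
J = -63/8 (J = -(5 - 2)*3*(1 + 2*3)/8 = -3*3*(1 + 6)/8 = -3*3*7/8 = -3*21/8 = -1/8*63 = -63/8 ≈ -7.8750)
v(w, -2)*J = sqrt(3 + 1)*(-63/8) = sqrt(4)*(-63/8) = 2*(-63/8) = -63/4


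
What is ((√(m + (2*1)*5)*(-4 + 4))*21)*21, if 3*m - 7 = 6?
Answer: 0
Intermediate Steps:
m = 13/3 (m = 7/3 + (⅓)*6 = 7/3 + 2 = 13/3 ≈ 4.3333)
((√(m + (2*1)*5)*(-4 + 4))*21)*21 = ((√(13/3 + (2*1)*5)*(-4 + 4))*21)*21 = ((√(13/3 + 2*5)*0)*21)*21 = ((√(13/3 + 10)*0)*21)*21 = ((√(43/3)*0)*21)*21 = (((√129/3)*0)*21)*21 = (0*21)*21 = 0*21 = 0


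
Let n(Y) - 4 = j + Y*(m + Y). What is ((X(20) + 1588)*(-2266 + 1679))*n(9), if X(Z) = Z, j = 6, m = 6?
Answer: -136864920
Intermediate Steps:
n(Y) = 10 + Y*(6 + Y) (n(Y) = 4 + (6 + Y*(6 + Y)) = 10 + Y*(6 + Y))
((X(20) + 1588)*(-2266 + 1679))*n(9) = ((20 + 1588)*(-2266 + 1679))*(10 + 9**2 + 6*9) = (1608*(-587))*(10 + 81 + 54) = -943896*145 = -136864920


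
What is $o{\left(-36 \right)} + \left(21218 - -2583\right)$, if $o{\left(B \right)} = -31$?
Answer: $23770$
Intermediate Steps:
$o{\left(-36 \right)} + \left(21218 - -2583\right) = -31 + \left(21218 - -2583\right) = -31 + \left(21218 + 2583\right) = -31 + 23801 = 23770$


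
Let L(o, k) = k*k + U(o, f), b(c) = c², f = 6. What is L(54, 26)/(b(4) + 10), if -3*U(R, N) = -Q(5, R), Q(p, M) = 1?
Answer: 2029/78 ≈ 26.013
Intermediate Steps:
U(R, N) = ⅓ (U(R, N) = -(-1)/3 = -⅓*(-1) = ⅓)
L(o, k) = ⅓ + k² (L(o, k) = k*k + ⅓ = k² + ⅓ = ⅓ + k²)
L(54, 26)/(b(4) + 10) = (⅓ + 26²)/(4² + 10) = (⅓ + 676)/(16 + 10) = (2029/3)/26 = (1/26)*(2029/3) = 2029/78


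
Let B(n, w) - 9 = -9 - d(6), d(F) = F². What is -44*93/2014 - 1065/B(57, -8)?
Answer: 332933/12084 ≈ 27.552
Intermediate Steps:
B(n, w) = -36 (B(n, w) = 9 + (-9 - 1*6²) = 9 + (-9 - 1*36) = 9 + (-9 - 36) = 9 - 45 = -36)
-44*93/2014 - 1065/B(57, -8) = -44*93/2014 - 1065/(-36) = -4092*1/2014 - 1065*(-1/36) = -2046/1007 + 355/12 = 332933/12084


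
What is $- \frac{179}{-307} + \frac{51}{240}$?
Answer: $\frac{19539}{24560} \approx 0.79556$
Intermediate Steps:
$- \frac{179}{-307} + \frac{51}{240} = \left(-179\right) \left(- \frac{1}{307}\right) + 51 \cdot \frac{1}{240} = \frac{179}{307} + \frac{17}{80} = \frac{19539}{24560}$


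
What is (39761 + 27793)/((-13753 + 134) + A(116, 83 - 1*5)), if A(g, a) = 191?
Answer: -3753/746 ≈ -5.0308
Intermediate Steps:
(39761 + 27793)/((-13753 + 134) + A(116, 83 - 1*5)) = (39761 + 27793)/((-13753 + 134) + 191) = 67554/(-13619 + 191) = 67554/(-13428) = 67554*(-1/13428) = -3753/746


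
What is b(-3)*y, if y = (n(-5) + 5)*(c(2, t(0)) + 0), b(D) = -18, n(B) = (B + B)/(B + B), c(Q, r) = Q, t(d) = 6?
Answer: -216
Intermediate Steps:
n(B) = 1 (n(B) = (2*B)/((2*B)) = (2*B)*(1/(2*B)) = 1)
y = 12 (y = (1 + 5)*(2 + 0) = 6*2 = 12)
b(-3)*y = -18*12 = -216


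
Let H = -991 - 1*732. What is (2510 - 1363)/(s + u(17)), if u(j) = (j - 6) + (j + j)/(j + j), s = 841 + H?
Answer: -1147/870 ≈ -1.3184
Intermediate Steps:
H = -1723 (H = -991 - 732 = -1723)
s = -882 (s = 841 - 1723 = -882)
u(j) = -5 + j (u(j) = (-6 + j) + (2*j)/((2*j)) = (-6 + j) + (2*j)*(1/(2*j)) = (-6 + j) + 1 = -5 + j)
(2510 - 1363)/(s + u(17)) = (2510 - 1363)/(-882 + (-5 + 17)) = 1147/(-882 + 12) = 1147/(-870) = 1147*(-1/870) = -1147/870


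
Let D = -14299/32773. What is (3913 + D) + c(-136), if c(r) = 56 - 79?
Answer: 127472671/32773 ≈ 3889.6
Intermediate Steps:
c(r) = -23
D = -14299/32773 (D = -14299*1/32773 = -14299/32773 ≈ -0.43630)
(3913 + D) + c(-136) = (3913 - 14299/32773) - 23 = 128226450/32773 - 23 = 127472671/32773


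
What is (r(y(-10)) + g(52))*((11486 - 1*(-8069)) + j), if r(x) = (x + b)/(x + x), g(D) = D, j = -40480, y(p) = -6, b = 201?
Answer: -2992275/4 ≈ -7.4807e+5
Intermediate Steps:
r(x) = (201 + x)/(2*x) (r(x) = (x + 201)/(x + x) = (201 + x)/((2*x)) = (201 + x)*(1/(2*x)) = (201 + x)/(2*x))
(r(y(-10)) + g(52))*((11486 - 1*(-8069)) + j) = ((1/2)*(201 - 6)/(-6) + 52)*((11486 - 1*(-8069)) - 40480) = ((1/2)*(-1/6)*195 + 52)*((11486 + 8069) - 40480) = (-65/4 + 52)*(19555 - 40480) = (143/4)*(-20925) = -2992275/4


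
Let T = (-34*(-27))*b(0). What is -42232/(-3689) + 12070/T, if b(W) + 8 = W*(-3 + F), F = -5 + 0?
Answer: 7812517/796824 ≈ 9.8046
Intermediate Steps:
F = -5
b(W) = -8 - 8*W (b(W) = -8 + W*(-3 - 5) = -8 + W*(-8) = -8 - 8*W)
T = -7344 (T = (-34*(-27))*(-8 - 8*0) = 918*(-8 + 0) = 918*(-8) = -7344)
-42232/(-3689) + 12070/T = -42232/(-3689) + 12070/(-7344) = -42232*(-1/3689) + 12070*(-1/7344) = 42232/3689 - 355/216 = 7812517/796824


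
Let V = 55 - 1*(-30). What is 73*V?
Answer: 6205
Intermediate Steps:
V = 85 (V = 55 + 30 = 85)
73*V = 73*85 = 6205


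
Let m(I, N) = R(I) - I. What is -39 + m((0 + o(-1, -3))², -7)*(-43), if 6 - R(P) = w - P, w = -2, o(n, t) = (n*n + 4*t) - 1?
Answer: -383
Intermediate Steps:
o(n, t) = -1 + n² + 4*t (o(n, t) = (n² + 4*t) - 1 = -1 + n² + 4*t)
R(P) = 8 + P (R(P) = 6 - (-2 - P) = 6 + (2 + P) = 8 + P)
m(I, N) = 8 (m(I, N) = (8 + I) - I = 8)
-39 + m((0 + o(-1, -3))², -7)*(-43) = -39 + 8*(-43) = -39 - 344 = -383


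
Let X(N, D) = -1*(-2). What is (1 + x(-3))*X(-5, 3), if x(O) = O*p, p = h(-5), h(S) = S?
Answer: 32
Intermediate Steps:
p = -5
X(N, D) = 2
x(O) = -5*O (x(O) = O*(-5) = -5*O)
(1 + x(-3))*X(-5, 3) = (1 - 5*(-3))*2 = (1 + 15)*2 = 16*2 = 32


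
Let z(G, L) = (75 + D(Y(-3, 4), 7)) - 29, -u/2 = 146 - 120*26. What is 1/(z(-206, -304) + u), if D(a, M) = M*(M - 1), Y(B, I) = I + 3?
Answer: 1/6036 ≈ 0.00016567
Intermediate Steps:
Y(B, I) = 3 + I
D(a, M) = M*(-1 + M)
u = 5948 (u = -2*(146 - 120*26) = -2*(146 - 3120) = -2*(-2974) = 5948)
z(G, L) = 88 (z(G, L) = (75 + 7*(-1 + 7)) - 29 = (75 + 7*6) - 29 = (75 + 42) - 29 = 117 - 29 = 88)
1/(z(-206, -304) + u) = 1/(88 + 5948) = 1/6036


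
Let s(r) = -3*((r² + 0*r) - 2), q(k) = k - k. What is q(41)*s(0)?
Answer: 0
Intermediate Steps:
q(k) = 0
s(r) = 6 - 3*r² (s(r) = -3*((r² + 0) - 2) = -3*(r² - 2) = -3*(-2 + r²) = 6 - 3*r²)
q(41)*s(0) = 0*(6 - 3*0²) = 0*(6 - 3*0) = 0*(6 + 0) = 0*6 = 0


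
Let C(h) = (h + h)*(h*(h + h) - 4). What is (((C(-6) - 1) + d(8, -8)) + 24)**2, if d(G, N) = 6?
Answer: 619369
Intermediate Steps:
C(h) = 2*h*(-4 + 2*h**2) (C(h) = (2*h)*(h*(2*h) - 4) = (2*h)*(2*h**2 - 4) = (2*h)*(-4 + 2*h**2) = 2*h*(-4 + 2*h**2))
(((C(-6) - 1) + d(8, -8)) + 24)**2 = (((4*(-6)*(-2 + (-6)**2) - 1) + 6) + 24)**2 = (((4*(-6)*(-2 + 36) - 1) + 6) + 24)**2 = (((4*(-6)*34 - 1) + 6) + 24)**2 = (((-816 - 1) + 6) + 24)**2 = ((-817 + 6) + 24)**2 = (-811 + 24)**2 = (-787)**2 = 619369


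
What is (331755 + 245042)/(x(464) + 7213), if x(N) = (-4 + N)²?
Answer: 576797/218813 ≈ 2.6360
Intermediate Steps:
(331755 + 245042)/(x(464) + 7213) = (331755 + 245042)/((-4 + 464)² + 7213) = 576797/(460² + 7213) = 576797/(211600 + 7213) = 576797/218813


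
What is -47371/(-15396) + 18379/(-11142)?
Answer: 40807433/28590372 ≈ 1.4273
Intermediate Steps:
-47371/(-15396) + 18379/(-11142) = -47371*(-1/15396) + 18379*(-1/11142) = 47371/15396 - 18379/11142 = 40807433/28590372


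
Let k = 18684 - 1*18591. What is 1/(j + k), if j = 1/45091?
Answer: 45091/4193464 ≈ 0.010753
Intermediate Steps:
k = 93 (k = 18684 - 18591 = 93)
j = 1/45091 ≈ 2.2177e-5
1/(j + k) = 1/(1/45091 + 93) = 1/(4193464/45091) = 45091/4193464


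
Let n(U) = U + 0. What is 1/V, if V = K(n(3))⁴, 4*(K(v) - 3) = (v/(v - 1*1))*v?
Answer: 4096/1185921 ≈ 0.0034539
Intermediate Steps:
n(U) = U
K(v) = 3 + v²/(4*(-1 + v)) (K(v) = 3 + ((v/(v - 1*1))*v)/4 = 3 + ((v/(v - 1))*v)/4 = 3 + ((v/(-1 + v))*v)/4 = 3 + (v²/(-1 + v))/4 = 3 + v²/(4*(-1 + v)))
V = 1185921/4096 (V = ((-12 + 3² + 12*3)/(4*(-1 + 3)))⁴ = ((¼)*(-12 + 9 + 36)/2)⁴ = ((¼)*(½)*33)⁴ = (33/8)⁴ = 1185921/4096 ≈ 289.53)
1/V = 1/(1185921/4096) = 4096/1185921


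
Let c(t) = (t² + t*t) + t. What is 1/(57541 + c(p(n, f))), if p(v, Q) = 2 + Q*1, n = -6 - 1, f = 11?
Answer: 1/57892 ≈ 1.7274e-5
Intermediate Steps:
n = -7
p(v, Q) = 2 + Q
c(t) = t + 2*t² (c(t) = (t² + t²) + t = 2*t² + t = t + 2*t²)
1/(57541 + c(p(n, f))) = 1/(57541 + (2 + 11)*(1 + 2*(2 + 11))) = 1/(57541 + 13*(1 + 2*13)) = 1/(57541 + 13*(1 + 26)) = 1/(57541 + 13*27) = 1/(57541 + 351) = 1/57892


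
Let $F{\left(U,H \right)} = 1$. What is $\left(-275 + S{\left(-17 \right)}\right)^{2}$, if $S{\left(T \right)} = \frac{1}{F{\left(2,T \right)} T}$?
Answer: $\frac{21864976}{289} \approx 75657.0$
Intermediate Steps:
$S{\left(T \right)} = \frac{1}{T}$ ($S{\left(T \right)} = \frac{1}{1 T} = \frac{1}{T}$)
$\left(-275 + S{\left(-17 \right)}\right)^{2} = \left(-275 + \frac{1}{-17}\right)^{2} = \left(-275 - \frac{1}{17}\right)^{2} = \left(- \frac{4676}{17}\right)^{2} = \frac{21864976}{289}$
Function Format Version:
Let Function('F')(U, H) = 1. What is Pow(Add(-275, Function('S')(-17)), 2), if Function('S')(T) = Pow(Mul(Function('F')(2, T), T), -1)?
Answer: Rational(21864976, 289) ≈ 75657.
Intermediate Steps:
Function('S')(T) = Pow(T, -1) (Function('S')(T) = Pow(Mul(1, T), -1) = Pow(T, -1))
Pow(Add(-275, Function('S')(-17)), 2) = Pow(Add(-275, Pow(-17, -1)), 2) = Pow(Add(-275, Rational(-1, 17)), 2) = Pow(Rational(-4676, 17), 2) = Rational(21864976, 289)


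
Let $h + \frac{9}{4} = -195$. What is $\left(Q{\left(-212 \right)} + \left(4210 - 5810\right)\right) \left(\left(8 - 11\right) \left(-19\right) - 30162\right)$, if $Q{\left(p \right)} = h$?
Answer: $\frac{216424845}{4} \approx 5.4106 \cdot 10^{7}$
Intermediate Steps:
$h = - \frac{789}{4}$ ($h = - \frac{9}{4} - 195 = - \frac{789}{4} \approx -197.25$)
$Q{\left(p \right)} = - \frac{789}{4}$
$\left(Q{\left(-212 \right)} + \left(4210 - 5810\right)\right) \left(\left(8 - 11\right) \left(-19\right) - 30162\right) = \left(- \frac{789}{4} + \left(4210 - 5810\right)\right) \left(\left(8 - 11\right) \left(-19\right) - 30162\right) = \left(- \frac{789}{4} - 1600\right) \left(\left(-3\right) \left(-19\right) - 30162\right) = - \frac{7189 \left(57 - 30162\right)}{4} = \left(- \frac{7189}{4}\right) \left(-30105\right) = \frac{216424845}{4}$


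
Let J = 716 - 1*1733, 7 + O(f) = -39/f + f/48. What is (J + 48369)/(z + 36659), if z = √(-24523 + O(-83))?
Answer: 987961977216/764874962863 - 189408*I*√24335401713/5354124740041 ≈ 1.2917 - 0.0055186*I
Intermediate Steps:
O(f) = -7 - 39/f + f/48 (O(f) = -7 + (-39/f + f/48) = -7 - 39/f + f/48)
J = -1017 (J = 716 - 1733 = -1017)
z = I*√24335401713/996 (z = √(-24523 + (-7 - 39/(-83) + (1/48)*(-83))) = √(-24523 + (-7 - 39*(-1/83) - 83/48)) = √(-24523 + (-7 + 39/83 - 83/48)) = √(-24523 - 32905/3984) = √(-97732537/3984) = I*√24335401713/996 ≈ 156.62*I)
(J + 48369)/(z + 36659) = (-1017 + 48369)/(I*√24335401713/996 + 36659) = 47352/(36659 + I*√24335401713/996)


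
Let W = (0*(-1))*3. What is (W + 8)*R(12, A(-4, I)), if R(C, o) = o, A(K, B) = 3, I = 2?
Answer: 24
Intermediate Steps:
W = 0 (W = 0*3 = 0)
(W + 8)*R(12, A(-4, I)) = (0 + 8)*3 = 8*3 = 24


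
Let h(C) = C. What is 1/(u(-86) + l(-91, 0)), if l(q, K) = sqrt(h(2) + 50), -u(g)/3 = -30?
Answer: 45/4024 - sqrt(13)/4024 ≈ 0.010287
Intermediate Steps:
u(g) = 90 (u(g) = -3*(-30) = 90)
l(q, K) = 2*sqrt(13) (l(q, K) = sqrt(2 + 50) = sqrt(52) = 2*sqrt(13))
1/(u(-86) + l(-91, 0)) = 1/(90 + 2*sqrt(13))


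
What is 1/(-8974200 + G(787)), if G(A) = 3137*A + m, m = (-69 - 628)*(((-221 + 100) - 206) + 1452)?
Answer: -1/7289506 ≈ -1.3718e-7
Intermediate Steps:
m = -784125 (m = -697*((-121 - 206) + 1452) = -697*(-327 + 1452) = -697*1125 = -784125)
G(A) = -784125 + 3137*A (G(A) = 3137*A - 784125 = -784125 + 3137*A)
1/(-8974200 + G(787)) = 1/(-8974200 + (-784125 + 3137*787)) = 1/(-8974200 + (-784125 + 2468819)) = 1/(-8974200 + 1684694) = 1/(-7289506) = -1/7289506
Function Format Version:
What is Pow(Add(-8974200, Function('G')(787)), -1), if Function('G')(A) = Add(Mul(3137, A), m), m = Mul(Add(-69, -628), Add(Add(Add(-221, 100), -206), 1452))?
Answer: Rational(-1, 7289506) ≈ -1.3718e-7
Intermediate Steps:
m = -784125 (m = Mul(-697, Add(Add(-121, -206), 1452)) = Mul(-697, Add(-327, 1452)) = Mul(-697, 1125) = -784125)
Function('G')(A) = Add(-784125, Mul(3137, A)) (Function('G')(A) = Add(Mul(3137, A), -784125) = Add(-784125, Mul(3137, A)))
Pow(Add(-8974200, Function('G')(787)), -1) = Pow(Add(-8974200, Add(-784125, Mul(3137, 787))), -1) = Pow(Add(-8974200, Add(-784125, 2468819)), -1) = Pow(Add(-8974200, 1684694), -1) = Pow(-7289506, -1) = Rational(-1, 7289506)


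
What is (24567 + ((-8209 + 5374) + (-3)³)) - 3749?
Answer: 17956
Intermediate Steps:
(24567 + ((-8209 + 5374) + (-3)³)) - 3749 = (24567 + (-2835 - 27)) - 3749 = (24567 - 2862) - 3749 = 21705 - 3749 = 17956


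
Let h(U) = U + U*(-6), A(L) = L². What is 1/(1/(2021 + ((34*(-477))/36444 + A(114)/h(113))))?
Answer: 6855223111/3431810 ≈ 1997.6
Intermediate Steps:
h(U) = -5*U (h(U) = U - 6*U = -5*U)
1/(1/(2021 + ((34*(-477))/36444 + A(114)/h(113)))) = 1/(1/(2021 + ((34*(-477))/36444 + 114²/((-5*113))))) = 1/(1/(2021 + (-16218*1/36444 + 12996/(-565)))) = 1/(1/(2021 + (-2703/6074 + 12996*(-1/565)))) = 1/(1/(2021 + (-2703/6074 - 12996/565))) = 1/(1/(2021 - 80464899/3431810)) = 1/(1/(6855223111/3431810)) = 1/(3431810/6855223111) = 6855223111/3431810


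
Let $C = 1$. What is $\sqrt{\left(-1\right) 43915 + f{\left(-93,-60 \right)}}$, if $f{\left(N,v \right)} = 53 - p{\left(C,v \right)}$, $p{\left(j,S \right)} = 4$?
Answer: $3 i \sqrt{4874} \approx 209.44 i$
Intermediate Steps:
$f{\left(N,v \right)} = 49$ ($f{\left(N,v \right)} = 53 - 4 = 49$)
$\sqrt{\left(-1\right) 43915 + f{\left(-93,-60 \right)}} = \sqrt{\left(-1\right) 43915 + 49} = \sqrt{-43915 + 49} = \sqrt{-43866} = 3 i \sqrt{4874}$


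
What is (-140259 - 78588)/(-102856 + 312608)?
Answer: -218847/209752 ≈ -1.0434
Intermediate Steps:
(-140259 - 78588)/(-102856 + 312608) = -218847/209752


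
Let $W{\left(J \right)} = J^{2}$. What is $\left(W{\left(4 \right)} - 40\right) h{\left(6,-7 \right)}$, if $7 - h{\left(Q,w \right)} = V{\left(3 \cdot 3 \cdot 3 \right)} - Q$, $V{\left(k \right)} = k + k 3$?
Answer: $2280$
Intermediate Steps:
$V{\left(k \right)} = 4 k$ ($V{\left(k \right)} = k + 3 k = 4 k$)
$h{\left(Q,w \right)} = -101 + Q$ ($h{\left(Q,w \right)} = 7 - \left(4 \cdot 3 \cdot 3 \cdot 3 - Q\right) = 7 - \left(4 \cdot 9 \cdot 3 - Q\right) = 7 - \left(4 \cdot 27 - Q\right) = 7 - \left(108 - Q\right) = 7 + \left(-108 + Q\right) = -101 + Q$)
$\left(W{\left(4 \right)} - 40\right) h{\left(6,-7 \right)} = \left(4^{2} - 40\right) \left(-101 + 6\right) = \left(16 - 40\right) \left(-95\right) = \left(-24\right) \left(-95\right) = 2280$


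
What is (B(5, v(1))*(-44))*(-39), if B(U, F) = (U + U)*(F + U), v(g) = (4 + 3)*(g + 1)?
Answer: 326040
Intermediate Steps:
v(g) = 7 + 7*g (v(g) = 7*(1 + g) = 7 + 7*g)
B(U, F) = 2*U*(F + U) (B(U, F) = (2*U)*(F + U) = 2*U*(F + U))
(B(5, v(1))*(-44))*(-39) = ((2*5*((7 + 7*1) + 5))*(-44))*(-39) = ((2*5*((7 + 7) + 5))*(-44))*(-39) = ((2*5*(14 + 5))*(-44))*(-39) = ((2*5*19)*(-44))*(-39) = (190*(-44))*(-39) = -8360*(-39) = 326040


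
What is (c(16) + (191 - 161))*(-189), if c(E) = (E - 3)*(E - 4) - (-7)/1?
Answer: -36477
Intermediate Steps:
c(E) = 7 + (-4 + E)*(-3 + E) (c(E) = (-3 + E)*(-4 + E) - (-7) = (-4 + E)*(-3 + E) - 1*(-7) = (-4 + E)*(-3 + E) + 7 = 7 + (-4 + E)*(-3 + E))
(c(16) + (191 - 161))*(-189) = ((19 + 16**2 - 7*16) + (191 - 161))*(-189) = ((19 + 256 - 112) + 30)*(-189) = (163 + 30)*(-189) = 193*(-189) = -36477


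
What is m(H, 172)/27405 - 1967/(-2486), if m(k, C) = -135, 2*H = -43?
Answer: 396815/504658 ≈ 0.78630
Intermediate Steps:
H = -43/2 (H = (½)*(-43) = -43/2 ≈ -21.500)
m(H, 172)/27405 - 1967/(-2486) = -135/27405 - 1967/(-2486) = -135*1/27405 - 1967*(-1/2486) = -1/203 + 1967/2486 = 396815/504658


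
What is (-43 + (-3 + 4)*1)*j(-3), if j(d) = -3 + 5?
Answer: -84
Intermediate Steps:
j(d) = 2
(-43 + (-3 + 4)*1)*j(-3) = (-43 + (-3 + 4)*1)*2 = (-43 + 1*1)*2 = (-43 + 1)*2 = -42*2 = -84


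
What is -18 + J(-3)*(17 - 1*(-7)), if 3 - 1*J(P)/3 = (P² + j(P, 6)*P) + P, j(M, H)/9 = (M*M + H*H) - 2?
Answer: 83358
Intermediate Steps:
j(M, H) = -18 + 9*H² + 9*M² (j(M, H) = 9*((M*M + H*H) - 2) = 9*((M² + H²) - 2) = 9*((H² + M²) - 2) = 9*(-2 + H² + M²) = -18 + 9*H² + 9*M²)
J(P) = 9 - 3*P - 3*P² - 3*P*(306 + 9*P²) (J(P) = 9 - 3*((P² + (-18 + 9*6² + 9*P²)*P) + P) = 9 - 3*((P² + (-18 + 9*36 + 9*P²)*P) + P) = 9 - 3*((P² + (-18 + 324 + 9*P²)*P) + P) = 9 - 3*((P² + (306 + 9*P²)*P) + P) = 9 - 3*((P² + P*(306 + 9*P²)) + P) = 9 - 3*(P + P² + P*(306 + 9*P²)) = 9 + (-3*P - 3*P² - 3*P*(306 + 9*P²)) = 9 - 3*P - 3*P² - 3*P*(306 + 9*P²))
-18 + J(-3)*(17 - 1*(-7)) = -18 + (9 - 921*(-3) - 27*(-3)³ - 3*(-3)²)*(17 - 1*(-7)) = -18 + (9 + 2763 - 27*(-27) - 3*9)*(17 + 7) = -18 + (9 + 2763 + 729 - 27)*24 = -18 + 3474*24 = -18 + 83376 = 83358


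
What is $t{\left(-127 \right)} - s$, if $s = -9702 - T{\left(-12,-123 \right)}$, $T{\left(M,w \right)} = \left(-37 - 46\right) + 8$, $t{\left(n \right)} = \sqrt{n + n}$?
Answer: $9627 + i \sqrt{254} \approx 9627.0 + 15.937 i$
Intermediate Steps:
$t{\left(n \right)} = \sqrt{2} \sqrt{n}$ ($t{\left(n \right)} = \sqrt{2 n} = \sqrt{2} \sqrt{n}$)
$T{\left(M,w \right)} = -75$ ($T{\left(M,w \right)} = -83 + 8 = -75$)
$s = -9627$ ($s = -9702 - -75 = -9702 + 75 = -9627$)
$t{\left(-127 \right)} - s = \sqrt{2} \sqrt{-127} - -9627 = \sqrt{2} i \sqrt{127} + 9627 = i \sqrt{254} + 9627 = 9627 + i \sqrt{254}$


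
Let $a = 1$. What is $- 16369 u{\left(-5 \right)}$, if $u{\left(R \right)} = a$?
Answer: $-16369$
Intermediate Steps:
$u{\left(R \right)} = 1$
$- 16369 u{\left(-5 \right)} = \left(-16369\right) 1 = -16369$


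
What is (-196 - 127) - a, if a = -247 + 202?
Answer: -278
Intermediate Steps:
a = -45
(-196 - 127) - a = (-196 - 127) - 1*(-45) = -323 + 45 = -278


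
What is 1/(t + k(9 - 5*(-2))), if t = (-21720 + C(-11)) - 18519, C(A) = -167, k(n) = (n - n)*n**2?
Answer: -1/40406 ≈ -2.4749e-5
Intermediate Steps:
k(n) = 0 (k(n) = 0*n**2 = 0)
t = -40406 (t = (-21720 - 167) - 18519 = -21887 - 18519 = -40406)
1/(t + k(9 - 5*(-2))) = 1/(-40406 + 0) = 1/(-40406) = -1/40406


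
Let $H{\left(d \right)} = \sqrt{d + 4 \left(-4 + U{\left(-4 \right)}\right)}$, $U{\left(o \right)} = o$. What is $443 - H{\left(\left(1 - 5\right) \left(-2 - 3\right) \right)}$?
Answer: $443 - 2 i \sqrt{3} \approx 443.0 - 3.4641 i$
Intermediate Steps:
$H{\left(d \right)} = \sqrt{-32 + d}$ ($H{\left(d \right)} = \sqrt{d + 4 \left(-4 - 4\right)} = \sqrt{d + 4 \left(-8\right)} = \sqrt{d - 32} = \sqrt{-32 + d}$)
$443 - H{\left(\left(1 - 5\right) \left(-2 - 3\right) \right)} = 443 - \sqrt{-32 + \left(1 - 5\right) \left(-2 - 3\right)} = 443 - \sqrt{-32 - -20} = 443 - \sqrt{-32 + 20} = 443 - \sqrt{-12} = 443 - 2 i \sqrt{3}$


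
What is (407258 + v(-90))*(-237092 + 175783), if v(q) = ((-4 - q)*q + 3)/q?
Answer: -749215537571/30 ≈ -2.4974e+10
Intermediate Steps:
v(q) = (3 + q*(-4 - q))/q (v(q) = (q*(-4 - q) + 3)/q = (3 + q*(-4 - q))/q)
(407258 + v(-90))*(-237092 + 175783) = (407258 + (-4 - 1*(-90) + 3/(-90)))*(-237092 + 175783) = (407258 + (-4 + 90 + 3*(-1/90)))*(-61309) = (407258 + (-4 + 90 - 1/30))*(-61309) = (407258 + 2579/30)*(-61309) = (12220319/30)*(-61309) = -749215537571/30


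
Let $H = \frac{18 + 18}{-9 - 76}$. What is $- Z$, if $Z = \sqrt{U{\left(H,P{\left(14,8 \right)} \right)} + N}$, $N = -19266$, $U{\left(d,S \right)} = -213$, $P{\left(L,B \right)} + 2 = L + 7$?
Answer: $- i \sqrt{19479} \approx - 139.57 i$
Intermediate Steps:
$H = - \frac{36}{85}$ ($H = \frac{36}{-85} = 36 \left(- \frac{1}{85}\right) = - \frac{36}{85} \approx -0.42353$)
$P{\left(L,B \right)} = 5 + L$ ($P{\left(L,B \right)} = -2 + \left(L + 7\right) = -2 + \left(7 + L\right) = 5 + L$)
$Z = i \sqrt{19479}$ ($Z = \sqrt{-213 - 19266} = \sqrt{-19479} = i \sqrt{19479} \approx 139.57 i$)
$- Z = - i \sqrt{19479}$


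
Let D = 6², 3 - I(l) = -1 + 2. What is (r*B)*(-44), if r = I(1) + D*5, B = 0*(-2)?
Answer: 0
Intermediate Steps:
B = 0
I(l) = 2 (I(l) = 3 - (-1 + 2) = 3 - 1*1 = 3 - 1 = 2)
D = 36
r = 182 (r = 2 + 36*5 = 2 + 180 = 182)
(r*B)*(-44) = (182*0)*(-44) = 0*(-44) = 0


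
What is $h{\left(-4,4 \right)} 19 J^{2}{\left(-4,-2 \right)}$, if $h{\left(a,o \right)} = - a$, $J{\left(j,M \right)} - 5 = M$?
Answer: $684$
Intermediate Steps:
$J{\left(j,M \right)} = 5 + M$
$h{\left(-4,4 \right)} 19 J^{2}{\left(-4,-2 \right)} = \left(-1\right) \left(-4\right) 19 \left(5 - 2\right)^{2} = 4 \cdot 19 \cdot 3^{2} = 76 \cdot 9 = 684$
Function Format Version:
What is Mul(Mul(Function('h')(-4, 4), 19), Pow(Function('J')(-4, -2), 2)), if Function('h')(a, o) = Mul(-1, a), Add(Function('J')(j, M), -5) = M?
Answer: 684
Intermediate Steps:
Function('J')(j, M) = Add(5, M)
Mul(Mul(Function('h')(-4, 4), 19), Pow(Function('J')(-4, -2), 2)) = Mul(Mul(Mul(-1, -4), 19), Pow(Add(5, -2), 2)) = Mul(Mul(4, 19), Pow(3, 2)) = Mul(76, 9) = 684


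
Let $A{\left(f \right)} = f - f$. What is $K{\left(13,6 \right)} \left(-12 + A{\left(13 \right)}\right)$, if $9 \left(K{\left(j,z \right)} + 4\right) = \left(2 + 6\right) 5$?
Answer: $- \frac{16}{3} \approx -5.3333$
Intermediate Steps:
$A{\left(f \right)} = 0$
$K{\left(j,z \right)} = \frac{4}{9}$ ($K{\left(j,z \right)} = -4 + \frac{\left(2 + 6\right) 5}{9} = -4 + \frac{8 \cdot 5}{9} = -4 + \frac{1}{9} \cdot 40 = -4 + \frac{40}{9} = \frac{4}{9}$)
$K{\left(13,6 \right)} \left(-12 + A{\left(13 \right)}\right) = \frac{4 \left(-12 + 0\right)}{9} = \frac{4}{9} \left(-12\right) = - \frac{16}{3}$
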